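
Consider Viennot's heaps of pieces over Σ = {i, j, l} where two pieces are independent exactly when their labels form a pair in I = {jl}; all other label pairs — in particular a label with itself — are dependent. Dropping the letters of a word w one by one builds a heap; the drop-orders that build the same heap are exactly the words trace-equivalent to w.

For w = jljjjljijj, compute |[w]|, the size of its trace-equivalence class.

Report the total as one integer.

drop 0:j onto floor
drop 1:l onto floor
drop 2:j onto {0:j}
drop 3:j onto {2:j}
drop 4:j onto {3:j}
drop 5:l onto {1:l}
drop 6:j onto {4:j}
drop 7:i onto {5:l, 6:j}
drop 8:j onto {7:i}
drop 9:j onto {8:j}
ground layer = {0:j, 1:l}
drop-orders for the pieces not yet dropped (sum over which currently-grounded one goes next):
  1 to go: {9} 1
  2 to go: {8,9} 1
  3 to go: {7,8,9} 1
  4 to go: {5,7,8,9} 1  {6,7,8,9} 1
  5 to go: {1,5,7,8,9} 1  {4,6,7,8,9} 1  {5,6,7,8,9} 2
  6 to go: {1,5,6,7,8,9} 3  {3,4,6,7,8,9} 1  {4,5,6,7,8,9} 3
  7 to go: {1,4,5,6,7,8,9} 6  {2,3,4,6,7,8,9} 1  {3,4,5,6,7,8,9} 4
  8 to go: {0,2,3,4,6,7,8,9} 1  {1,3,4,5,6,7,8,9} 10  {2,3,4,5,6,7,8,9} 5
  if 0:j drops first: 15 orders
  if 1:l drops first: 6 orders
heap linearizations: 21

21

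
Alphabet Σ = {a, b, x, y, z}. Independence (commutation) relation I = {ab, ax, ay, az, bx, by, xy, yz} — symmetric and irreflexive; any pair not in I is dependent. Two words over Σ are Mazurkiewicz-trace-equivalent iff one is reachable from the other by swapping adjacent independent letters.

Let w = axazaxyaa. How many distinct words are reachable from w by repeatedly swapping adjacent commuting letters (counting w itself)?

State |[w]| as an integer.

504

piece 0:a — minimal
piece 1:x — minimal
piece 2:a rests on {0:a}
piece 3:z rests on {1:x}
piece 4:a rests on {2:a}
piece 5:x rests on {3:z}
piece 6:y — minimal
piece 7:a rests on {4:a}
piece 8:a rests on {7:a}
minimal pieces: {0:a, 1:x, 6:y}
ways to finish when only these pieces remain (= sum over removing one remaining piece with nothing left below it):
  1 left: {5}→1  {6}→1  {8}→1
  2 left: {3,5}→1  {5,6}→2  {5,8}→2  {6,8}→2  {7,8}→1
  3 left: {1,3,5}→1  {3,5,6}→3  {3,5,8}→3  {4,7,8}→1  {5,6,8}→6  {5,7,8}→3  {6,7,8}→3
  4 left: {1,3,5,6}→4  {1,3,5,8}→4  {2,4,7,8}→1  {3,5,6,8}→12  {3,5,7,8}→6  {4,5,7,8}→4  {4,6,7,8}→4  {5,6,7,8}→12
  5 left: {0,2,4,7,8}→1  {1,3,5,6,8}→20  {1,3,5,7,8}→10  {2,4,5,7,8}→5  {2,4,6,7,8}→5  {3,4,5,7,8}→10  {3,5,6,7,8}→30  {4,5,6,7,8}→20
  6 left: {0,2,4,5,7,8}→6  {0,2,4,6,7,8}→6  {1,3,4,5,7,8}→20  {1,3,5,6,7,8}→60  {2,3,4,5,7,8}→15  {2,4,5,6,7,8}→30  {3,4,5,6,7,8}→60
  7 left: {0,2,3,4,5,7,8}→21  {0,2,4,5,6,7,8}→42  {1,2,3,4,5,7,8}→35  {1,3,4,5,6,7,8}→140  {2,3,4,5,6,7,8}→105
  placing 0:a first → 280 extensions
  placing 1:x first → 168 extensions
  placing 6:y first → 56 extensions
total linear extensions = 504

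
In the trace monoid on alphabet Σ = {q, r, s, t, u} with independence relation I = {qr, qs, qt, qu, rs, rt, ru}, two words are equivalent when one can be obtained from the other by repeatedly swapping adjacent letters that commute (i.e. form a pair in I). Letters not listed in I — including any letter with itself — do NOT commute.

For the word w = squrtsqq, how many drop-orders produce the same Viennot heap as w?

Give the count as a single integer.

drop 0:s onto floor
drop 1:q onto floor
drop 2:u onto {0:s}
drop 3:r onto floor
drop 4:t onto {2:u}
drop 5:s onto {4:t}
drop 6:q onto {1:q}
drop 7:q onto {6:q}
ground layer = {0:s, 1:q, 3:r}
drop-orders for the pieces not yet dropped (sum over which currently-grounded one goes next):
  1 to go: {3} 1  {5} 1  {7} 1
  2 to go: {3,5} 2  {3,7} 2  {4,5} 1  {5,7} 2  {6,7} 1
  3 to go: {1,6,7} 1  {2,4,5} 1  {3,4,5} 3  {3,5,7} 6  {3,6,7} 3  {4,5,7} 3  {5,6,7} 3
  4 to go: {0,2,4,5} 1  {1,3,6,7} 4  {1,5,6,7} 4  {2,3,4,5} 4  {2,4,5,7} 4  {3,4,5,7} 12  {3,5,6,7} 12  {4,5,6,7} 6
  5 to go: {0,2,3,4,5} 5  {0,2,4,5,7} 5  {1,3,5,6,7} 20  {1,4,5,6,7} 10  {2,3,4,5,7} 20  {2,4,5,6,7} 10  {3,4,5,6,7} 30
  6 to go: {0,2,3,4,5,7} 30  {0,2,4,5,6,7} 15  {1,2,4,5,6,7} 20  {1,3,4,5,6,7} 60  {2,3,4,5,6,7} 60
  if 0:s drops first: 140 orders
  if 1:q drops first: 105 orders
  if 3:r drops first: 35 orders
heap linearizations: 280

280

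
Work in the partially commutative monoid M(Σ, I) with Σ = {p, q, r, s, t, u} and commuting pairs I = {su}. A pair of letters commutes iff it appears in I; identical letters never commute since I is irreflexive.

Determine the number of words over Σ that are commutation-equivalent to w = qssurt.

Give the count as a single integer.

piece 0:q — minimal
piece 1:s rests on {0:q}
piece 2:s rests on {1:s}
piece 3:u rests on {0:q}
piece 4:r rests on {2:s, 3:u}
piece 5:t rests on {4:r}
minimal pieces: {0:q}
ways to finish when only these pieces remain (= sum over removing one remaining piece with nothing left below it):
  1 left: {5}→1
  2 left: {4,5}→1
  3 left: {2,4,5}→1  {3,4,5}→1
  4 left: {1,2,4,5}→1  {2,3,4,5}→2
  placing 0:q first → 3 extensions

3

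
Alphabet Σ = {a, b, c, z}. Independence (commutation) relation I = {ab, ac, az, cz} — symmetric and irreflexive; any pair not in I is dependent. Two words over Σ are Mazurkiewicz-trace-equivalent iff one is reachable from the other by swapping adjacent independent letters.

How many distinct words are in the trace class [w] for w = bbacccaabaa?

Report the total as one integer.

462

drop 0:b onto floor
drop 1:b onto {0:b}
drop 2:a onto floor
drop 3:c onto {1:b}
drop 4:c onto {3:c}
drop 5:c onto {4:c}
drop 6:a onto {2:a}
drop 7:a onto {6:a}
drop 8:b onto {5:c}
drop 9:a onto {7:a}
drop 10:a onto {9:a}
ground layer = {0:b, 2:a}
drop-orders for the pieces not yet dropped (sum over which currently-grounded one goes next):
  1 to go: {8} 1  {10} 1
  2 to go: {5,8} 1  {8,10} 2  {9,10} 1
  3 to go: {4,5,8} 1  {5,8,10} 3  {7,9,10} 1  {8,9,10} 3
  4 to go: {3,4,5,8} 1  {4,5,8,10} 4  {5,8,9,10} 6  {6,7,9,10} 1  {7,8,9,10} 4
  5 to go: {1,3,4,5,8} 1  {2,6,7,9,10} 1  {3,4,5,8,10} 5  {4,5,8,9,10} 10  {5,7,8,9,10} 10  {6,7,8,9,10} 5
  6 to go: {0,1,3,4,5,8} 1  {1,3,4,5,8,10} 6  {2,6,7,8,9,10} 6  {3,4,5,8,9,10} 15  {4,5,7,8,9,10} 20  {5,6,7,8,9,10} 15
  7 to go: {0,1,3,4,5,8,10} 7  {1,3,4,5,8,9,10} 21  {2,5,6,7,8,9,10} 21  {3,4,5,7,8,9,10} 35  {4,5,6,7,8,9,10} 35
  8 to go: {0,1,3,4,5,8,9,10} 28  {1,3,4,5,7,8,9,10} 56  {2,4,5,6,7,8,9,10} 56  {3,4,5,6,7,8,9,10} 70
  9 to go: {0,1,3,4,5,7,8,9,10} 84  {1,3,4,5,6,7,8,9,10} 126  {2,3,4,5,6,7,8,9,10} 126
  if 0:b drops first: 252 orders
  if 2:a drops first: 210 orders
heap linearizations: 462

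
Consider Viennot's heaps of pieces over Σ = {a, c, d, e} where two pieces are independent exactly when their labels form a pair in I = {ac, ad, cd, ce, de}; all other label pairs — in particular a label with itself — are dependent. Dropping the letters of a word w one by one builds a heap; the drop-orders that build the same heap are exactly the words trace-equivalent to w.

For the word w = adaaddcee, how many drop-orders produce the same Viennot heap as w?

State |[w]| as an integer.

piece 0:a — minimal
piece 1:d — minimal
piece 2:a rests on {0:a}
piece 3:a rests on {2:a}
piece 4:d rests on {1:d}
piece 5:d rests on {4:d}
piece 6:c — minimal
piece 7:e rests on {3:a}
piece 8:e rests on {7:e}
minimal pieces: {0:a, 1:d, 6:c}
ways to finish when only these pieces remain (= sum over removing one remaining piece with nothing left below it):
  1 left: {5}→1  {6}→1  {8}→1
  2 left: {4,5}→1  {5,6}→2  {5,8}→2  {6,8}→2  {7,8}→1
  3 left: {1,4,5}→1  {3,7,8}→1  {4,5,6}→3  {4,5,8}→3  {5,6,8}→6  {5,7,8}→3  {6,7,8}→3
  4 left: {1,4,5,6}→4  {1,4,5,8}→4  {2,3,7,8}→1  {3,5,7,8}→4  {3,6,7,8}→4  {4,5,6,8}→12  {4,5,7,8}→6  {5,6,7,8}→12
  5 left: {0,2,3,7,8}→1  {1,4,5,6,8}→20  {1,4,5,7,8}→10  {2,3,5,7,8}→5  {2,3,6,7,8}→5  {3,4,5,7,8}→10  {3,5,6,7,8}→20  {4,5,6,7,8}→30
  6 left: {0,2,3,5,7,8}→6  {0,2,3,6,7,8}→6  {1,3,4,5,7,8}→20  {1,4,5,6,7,8}→60  {2,3,4,5,7,8}→15  {2,3,5,6,7,8}→30  {3,4,5,6,7,8}→60
  7 left: {0,2,3,4,5,7,8}→21  {0,2,3,5,6,7,8}→42  {1,2,3,4,5,7,8}→35  {1,3,4,5,6,7,8}→140  {2,3,4,5,6,7,8}→105
  placing 0:a first → 280 extensions
  placing 1:d first → 168 extensions
  placing 6:c first → 56 extensions
total linear extensions = 504

504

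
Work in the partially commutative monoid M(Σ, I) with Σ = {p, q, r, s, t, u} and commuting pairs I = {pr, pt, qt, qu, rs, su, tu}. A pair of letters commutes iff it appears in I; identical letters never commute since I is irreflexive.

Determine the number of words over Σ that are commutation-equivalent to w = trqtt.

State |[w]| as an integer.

piece 0:t — minimal
piece 1:r rests on {0:t}
piece 2:q rests on {1:r}
piece 3:t rests on {1:r}
piece 4:t rests on {3:t}
minimal pieces: {0:t}
ways to finish when only these pieces remain (= sum over removing one remaining piece with nothing left below it):
  1 left: {2}→1  {4}→1
  2 left: {2,4}→2  {3,4}→1
  3 left: {2,3,4}→3
  placing 0:t first → 3 extensions

3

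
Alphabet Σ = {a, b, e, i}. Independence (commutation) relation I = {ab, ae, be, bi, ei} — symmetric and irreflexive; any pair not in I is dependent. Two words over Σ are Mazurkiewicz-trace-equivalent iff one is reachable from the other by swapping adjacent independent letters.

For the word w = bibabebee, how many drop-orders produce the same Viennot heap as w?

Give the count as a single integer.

piece 0:b — minimal
piece 1:i — minimal
piece 2:b rests on {0:b}
piece 3:a rests on {1:i}
piece 4:b rests on {2:b}
piece 5:e — minimal
piece 6:b rests on {4:b}
piece 7:e rests on {5:e}
piece 8:e rests on {7:e}
minimal pieces: {0:b, 1:i, 5:e}
ways to finish when only these pieces remain (= sum over removing one remaining piece with nothing left below it):
  1 left: {3}→1  {6}→1  {8}→1
  2 left: {1,3}→1  {3,6}→2  {3,8}→2  {4,6}→1  {6,8}→2  {7,8}→1
  3 left: {1,3,6}→3  {1,3,8}→3  {2,4,6}→1  {3,4,6}→3  {3,6,8}→6  {3,7,8}→3  {4,6,8}→3  {5,7,8}→1  {6,7,8}→3
  4 left: {0,2,4,6}→1  {1,3,4,6}→6  {1,3,6,8}→12  {1,3,7,8}→6  {2,3,4,6}→4  {2,4,6,8}→4  {3,4,6,8}→12  {3,5,7,8}→4  {3,6,7,8}→12  {4,6,7,8}→6  {5,6,7,8}→4
  5 left: {0,2,3,4,6}→5  {0,2,4,6,8}→5  {1,2,3,4,6}→10  {1,3,4,6,8}→30  {1,3,5,7,8}→10  {1,3,6,7,8}→30  {2,3,4,6,8}→20  {2,4,6,7,8}→10  {3,4,6,7,8}→30  {3,5,6,7,8}→20  {4,5,6,7,8}→10
  6 left: {0,1,2,3,4,6}→15  {0,2,3,4,6,8}→30  {0,2,4,6,7,8}→15  {1,2,3,4,6,8}→60  {1,3,4,6,7,8}→90  {1,3,5,6,7,8}→60  {2,3,4,6,7,8}→60  {2,4,5,6,7,8}→20  {3,4,5,6,7,8}→60
  7 left: {0,1,2,3,4,6,8}→105  {0,2,3,4,6,7,8}→105  {0,2,4,5,6,7,8}→35  {1,2,3,4,6,7,8}→210  {1,3,4,5,6,7,8}→210  {2,3,4,5,6,7,8}→140
  placing 0:b first → 560 extensions
  placing 1:i first → 280 extensions
  placing 5:e first → 420 extensions
total linear extensions = 1260

1260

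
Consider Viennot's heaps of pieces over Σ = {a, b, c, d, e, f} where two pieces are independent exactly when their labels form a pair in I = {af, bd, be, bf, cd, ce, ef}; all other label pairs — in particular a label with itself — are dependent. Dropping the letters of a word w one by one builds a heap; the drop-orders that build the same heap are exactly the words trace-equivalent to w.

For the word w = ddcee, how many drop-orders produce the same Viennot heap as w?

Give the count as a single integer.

5

drop 0:d onto floor
drop 1:d onto {0:d}
drop 2:c onto floor
drop 3:e onto {1:d}
drop 4:e onto {3:e}
ground layer = {0:d, 2:c}
drop-orders for the pieces not yet dropped (sum over which currently-grounded one goes next):
  1 to go: {2} 1  {4} 1
  2 to go: {2,4} 2  {3,4} 1
  3 to go: {1,3,4} 1  {2,3,4} 3
  if 0:d drops first: 4 orders
  if 2:c drops first: 1 orders
heap linearizations: 5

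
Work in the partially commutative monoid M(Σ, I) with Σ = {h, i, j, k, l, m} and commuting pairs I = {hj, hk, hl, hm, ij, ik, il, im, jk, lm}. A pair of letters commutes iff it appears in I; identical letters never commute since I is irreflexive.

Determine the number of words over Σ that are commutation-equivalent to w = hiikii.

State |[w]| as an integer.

piece 0:h — minimal
piece 1:i rests on {0:h}
piece 2:i rests on {1:i}
piece 3:k — minimal
piece 4:i rests on {2:i}
piece 5:i rests on {4:i}
minimal pieces: {0:h, 3:k}
ways to finish when only these pieces remain (= sum over removing one remaining piece with nothing left below it):
  1 left: {3}→1  {5}→1
  2 left: {3,5}→2  {4,5}→1
  3 left: {2,4,5}→1  {3,4,5}→3
  4 left: {1,2,4,5}→1  {2,3,4,5}→4
  placing 0:h first → 5 extensions
  placing 3:k first → 1 extensions
total linear extensions = 6

6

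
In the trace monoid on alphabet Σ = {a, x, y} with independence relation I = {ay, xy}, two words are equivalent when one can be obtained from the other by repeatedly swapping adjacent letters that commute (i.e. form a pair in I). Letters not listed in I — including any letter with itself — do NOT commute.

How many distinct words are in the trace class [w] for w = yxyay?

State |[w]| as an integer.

10

drop 0:y onto floor
drop 1:x onto floor
drop 2:y onto {0:y}
drop 3:a onto {1:x}
drop 4:y onto {2:y}
ground layer = {0:y, 1:x}
drop-orders for the pieces not yet dropped (sum over which currently-grounded one goes next):
  1 to go: {3} 1  {4} 1
  2 to go: {1,3} 1  {2,4} 1  {3,4} 2
  3 to go: {0,2,4} 1  {1,3,4} 3  {2,3,4} 3
  if 0:y drops first: 6 orders
  if 1:x drops first: 4 orders
heap linearizations: 10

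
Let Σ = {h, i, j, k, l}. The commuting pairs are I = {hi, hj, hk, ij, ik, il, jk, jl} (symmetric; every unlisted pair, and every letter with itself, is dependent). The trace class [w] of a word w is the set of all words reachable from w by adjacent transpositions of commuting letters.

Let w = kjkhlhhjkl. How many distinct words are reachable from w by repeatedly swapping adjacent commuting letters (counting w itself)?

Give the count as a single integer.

405

drop 0:k onto floor
drop 1:j onto floor
drop 2:k onto {0:k}
drop 3:h onto floor
drop 4:l onto {2:k, 3:h}
drop 5:h onto {4:l}
drop 6:h onto {5:h}
drop 7:j onto {1:j}
drop 8:k onto {4:l}
drop 9:l onto {6:h, 8:k}
ground layer = {0:k, 1:j, 3:h}
drop-orders for the pieces not yet dropped (sum over which currently-grounded one goes next):
  1 to go: {7} 1  {9} 1
  2 to go: {1,7} 1  {6,9} 1  {7,9} 2  {8,9} 1
  3 to go: {1,7,9} 3  {5,6,9} 1  {6,7,9} 3  {6,8,9} 2  {7,8,9} 3
  4 to go: {1,6,7,9} 6  {1,7,8,9} 6  {5,6,7,9} 4  {5,6,8,9} 3  {6,7,8,9} 8
  5 to go: {1,5,6,7,9} 10  {1,6,7,8,9} 20  {4,5,6,8,9} 3  {5,6,7,8,9} 15
  6 to go: {1,5,6,7,8,9} 45  {2,4,5,6,8,9} 3  {3,4,5,6,8,9} 3  {4,5,6,7,8,9} 18
  7 to go: {0,2,4,5,6,8,9} 3  {1,4,5,6,7,8,9} 63  {2,3,4,5,6,8,9} 6  {2,4,5,6,7,8,9} 21  {3,4,5,6,7,8,9} 21
  8 to go: {0,2,3,4,5,6,8,9} 9  {0,2,4,5,6,7,8,9} 24  {1,2,4,5,6,7,8,9} 84  {1,3,4,5,6,7,8,9} 84  {2,3,4,5,6,7,8,9} 48
  if 0:k drops first: 216 orders
  if 1:j drops first: 81 orders
  if 3:h drops first: 108 orders
heap linearizations: 405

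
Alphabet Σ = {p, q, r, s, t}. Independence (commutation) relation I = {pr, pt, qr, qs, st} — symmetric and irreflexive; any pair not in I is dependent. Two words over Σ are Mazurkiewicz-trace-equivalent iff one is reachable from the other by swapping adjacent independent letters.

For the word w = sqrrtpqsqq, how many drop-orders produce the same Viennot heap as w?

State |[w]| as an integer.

#0=s has no predecessor
#1=q has no predecessor
#2=r depends on [0:s]
#3=r depends on [2:r]
#4=t depends on [1:q, 3:r]
#5=p depends on [0:s, 1:q]
#6=q depends on [4:t, 5:p]
#7=s depends on [3:r, 5:p]
#8=q depends on [6:q]
#9=q depends on [8:q]
sources: [0:s, 1:q]
N(rest) = Σ N(rest − s) over sources s of rest; N(one piece) = 1:
  size 1 → [7]=1  [9]=1
  size 2 → [7,9]=2  [8,9]=1
  size 3 → [6,8,9]=1  [7,8,9]=3
  size 4 → [4,6,8,9]=1  [6,7,8,9]=4
  size 5 → [4,6,7,8,9]=5  [5,6,7,8,9]=4
  size 6 → [3,4,6,7,8,9]=5  [4,5,6,7,8,9]=9
  size 7 → [1,4,5,6,7,8,9]=9  [2,3,4,6,7,8,9]=5  [3,4,5,6,7,8,9]=14
  size 8 → [1,3,4,5,6,7,8,9]=23  [2,3,4,5,6,7,8,9]=19
  first=0(s) contributes 42
  first=1(q) contributes 19
|[w]| = 61

61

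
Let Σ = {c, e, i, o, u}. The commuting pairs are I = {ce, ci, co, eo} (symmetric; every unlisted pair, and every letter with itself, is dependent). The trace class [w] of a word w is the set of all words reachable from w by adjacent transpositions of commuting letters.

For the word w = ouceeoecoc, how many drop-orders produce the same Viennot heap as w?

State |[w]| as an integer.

560

0(o) covers ∅
1(u) covers 0:o
2(c) covers 1:u
3(e) covers 1:u
4(e) covers 3:e
5(o) covers 1:u
6(e) covers 4:e
7(c) covers 2:c
8(o) covers 5:o
9(c) covers 7:c
floor of heap: 0:o
completions by unplaced set U, small U first (add the entries for U minus each lowest piece of U):
  |U|=1: {6}:1  {8}:1  {9}:1
  |U|=2: {4,6}:1  {5,8}:1  {6,8}:2  {6,9}:2  {7,9}:1  {8,9}:2
  |U|=3: {2,7,9}:1  {3,4,6}:1  {4,6,8}:3  {4,6,9}:3  {5,6,8}:3  {5,8,9}:3  {6,7,9}:3  {6,8,9}:6  {7,8,9}:3
  |U|=4: {2,6,7,9}:4  {2,7,8,9}:4  {3,4,6,8}:4  {3,4,6,9}:4  {4,5,6,8}:6  {4,6,7,9}:6  {4,6,8,9}:12  {5,6,8,9}:12  {5,7,8,9}:6  {6,7,8,9}:12
  |U|=5: {2,4,6,7,9}:10  {2,5,7,8,9}:10  {2,6,7,8,9}:20  {3,4,5,6,8}:10  {3,4,6,7,9}:10  {3,4,6,8,9}:20  {4,5,6,8,9}:30  {4,6,7,8,9}:30  {5,6,7,8,9}:30
  |U|=6: {2,3,4,6,7,9}:20  {2,4,6,7,8,9}:60  {2,5,6,7,8,9}:60  {3,4,5,6,8,9}:60  {3,4,6,7,8,9}:60  {4,5,6,7,8,9}:90
  |U|=7: {2,3,4,6,7,8,9}:140  {2,4,5,6,7,8,9}:210  {3,4,5,6,7,8,9}:210
  |U|=8: {2,3,4,5,6,7,8,9}:560
  start at 0(o): 560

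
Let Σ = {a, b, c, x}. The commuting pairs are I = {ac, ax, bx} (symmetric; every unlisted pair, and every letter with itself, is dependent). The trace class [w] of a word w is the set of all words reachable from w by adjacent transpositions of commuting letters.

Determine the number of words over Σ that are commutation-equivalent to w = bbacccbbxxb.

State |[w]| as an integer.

#0=b has no predecessor
#1=b depends on [0:b]
#2=a depends on [1:b]
#3=c depends on [1:b]
#4=c depends on [3:c]
#5=c depends on [4:c]
#6=b depends on [2:a, 5:c]
#7=b depends on [6:b]
#8=x depends on [5:c]
#9=x depends on [8:x]
#10=b depends on [7:b]
sources: [0:b]
N(rest) = Σ N(rest − s) over sources s of rest; N(one piece) = 1:
  size 1 → [9]=1  [10]=1
  size 2 → [7,10]=1  [8,9]=1  [9,10]=2
  size 3 → [6,7,10]=1  [7,9,10]=3  [8,9,10]=3
  size 4 → [2,6,7,10]=1  [6,7,9,10]=4  [7,8,9,10]=6
  size 5 → [2,6,7,9,10]=5  [6,7,8,9,10]=10
  size 6 → [2,6,7,8,9,10]=15  [5,6,7,8,9,10]=10
  size 7 → [2,5,6,7,8,9,10]=25  [4,5,6,7,8,9,10]=10
  size 8 → [2,4,5,6,7,8,9,10]=35  [3,4,5,6,7,8,9,10]=10
  size 9 → [2,3,4,5,6,7,8,9,10]=45
  first=0(b) contributes 45

45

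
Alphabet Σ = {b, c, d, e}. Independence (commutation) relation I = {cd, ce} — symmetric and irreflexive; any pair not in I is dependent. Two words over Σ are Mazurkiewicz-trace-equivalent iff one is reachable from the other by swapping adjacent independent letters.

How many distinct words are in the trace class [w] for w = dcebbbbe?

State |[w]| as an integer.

drop 0:d onto floor
drop 1:c onto floor
drop 2:e onto {0:d}
drop 3:b onto {1:c, 2:e}
drop 4:b onto {3:b}
drop 5:b onto {4:b}
drop 6:b onto {5:b}
drop 7:e onto {6:b}
ground layer = {0:d, 1:c}
drop-orders for the pieces not yet dropped (sum over which currently-grounded one goes next):
  1 to go: {7} 1
  2 to go: {6,7} 1
  3 to go: {5,6,7} 1
  4 to go: {4,5,6,7} 1
  5 to go: {3,4,5,6,7} 1
  6 to go: {1,3,4,5,6,7} 1  {2,3,4,5,6,7} 1
  if 0:d drops first: 2 orders
  if 1:c drops first: 1 orders
heap linearizations: 3

3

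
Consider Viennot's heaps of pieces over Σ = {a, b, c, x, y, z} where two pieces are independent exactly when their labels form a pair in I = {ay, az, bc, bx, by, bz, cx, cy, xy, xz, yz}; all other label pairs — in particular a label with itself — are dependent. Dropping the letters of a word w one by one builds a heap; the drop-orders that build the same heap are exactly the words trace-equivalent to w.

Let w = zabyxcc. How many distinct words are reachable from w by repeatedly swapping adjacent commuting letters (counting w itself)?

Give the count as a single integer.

0(z) covers ∅
1(a) covers ∅
2(b) covers 1:a
3(y) covers ∅
4(x) covers 1:a
5(c) covers 0:z, 1:a
6(c) covers 5:c
floor of heap: 0:z, 1:a, 3:y
completions by unplaced set U, small U first (add the entries for U minus each lowest piece of U):
  |U|=1: {2}:1  {3}:1  {4}:1  {6}:1
  |U|=2: {2,3}:2  {2,4}:2  {2,6}:2  {3,4}:2  {3,6}:2  {4,6}:2  {5,6}:1
  |U|=3: {0,5,6}:1  {2,3,4}:6  {2,3,6}:6  {2,4,6}:6  {2,5,6}:3  {3,4,6}:6  {3,5,6}:3  {4,5,6}:3
  |U|=4: {0,2,5,6}:4  {0,3,5,6}:4  {0,4,5,6}:4  {2,3,4,6}:24  {2,3,5,6}:12  {2,4,5,6}:12  {3,4,5,6}:12
  |U|=5: {0,2,3,5,6}:20  {0,2,4,5,6}:20  {0,3,4,5,6}:20  {1,2,4,5,6}:12  {2,3,4,5,6}:60
  start at 0(z): 72
  start at 1(a): 120
  start at 3(y): 32
sum over floor = 224

224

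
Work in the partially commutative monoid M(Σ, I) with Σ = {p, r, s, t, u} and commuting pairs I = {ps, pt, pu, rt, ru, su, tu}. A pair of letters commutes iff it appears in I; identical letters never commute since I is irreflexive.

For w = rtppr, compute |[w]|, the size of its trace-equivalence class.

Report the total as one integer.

0(r) covers ∅
1(t) covers ∅
2(p) covers 0:r
3(p) covers 2:p
4(r) covers 3:p
floor of heap: 0:r, 1:t
completions by unplaced set U, small U first (add the entries for U minus each lowest piece of U):
  |U|=1: {1}:1  {4}:1
  |U|=2: {1,4}:2  {3,4}:1
  |U|=3: {1,3,4}:3  {2,3,4}:1
  start at 0(r): 4
  start at 1(t): 1
sum over floor = 5

5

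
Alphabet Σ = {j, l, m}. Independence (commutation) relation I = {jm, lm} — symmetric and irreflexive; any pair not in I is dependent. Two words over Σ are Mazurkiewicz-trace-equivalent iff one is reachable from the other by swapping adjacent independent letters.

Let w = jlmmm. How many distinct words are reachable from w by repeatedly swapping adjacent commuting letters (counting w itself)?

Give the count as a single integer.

10

#0=j has no predecessor
#1=l depends on [0:j]
#2=m has no predecessor
#3=m depends on [2:m]
#4=m depends on [3:m]
sources: [0:j, 2:m]
N(rest) = Σ N(rest − s) over sources s of rest; N(one piece) = 1:
  size 1 → [1]=1  [4]=1
  size 2 → [0,1]=1  [1,4]=2  [3,4]=1
  size 3 → [0,1,4]=3  [1,3,4]=3  [2,3,4]=1
  first=0(j) contributes 4
  first=2(m) contributes 6
|[w]| = 10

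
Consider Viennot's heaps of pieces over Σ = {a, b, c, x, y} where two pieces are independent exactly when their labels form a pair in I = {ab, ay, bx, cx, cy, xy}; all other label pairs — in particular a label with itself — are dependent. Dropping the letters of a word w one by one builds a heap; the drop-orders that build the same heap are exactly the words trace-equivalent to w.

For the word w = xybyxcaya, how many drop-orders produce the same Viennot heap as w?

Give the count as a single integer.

piece 0:x — minimal
piece 1:y — minimal
piece 2:b rests on {1:y}
piece 3:y rests on {2:b}
piece 4:x rests on {0:x}
piece 5:c rests on {2:b}
piece 6:a rests on {4:x, 5:c}
piece 7:y rests on {3:y}
piece 8:a rests on {6:a}
minimal pieces: {0:x, 1:y}
ways to finish when only these pieces remain (= sum over removing one remaining piece with nothing left below it):
  1 left: {7}→1  {8}→1
  2 left: {3,7}→1  {6,8}→1  {7,8}→2
  3 left: {3,7,8}→3  {4,6,8}→1  {5,6,8}→1  {6,7,8}→3
  4 left: {0,4,6,8}→1  {3,6,7,8}→6  {4,5,6,8}→2  {4,6,7,8}→4  {5,6,7,8}→4
  5 left: {0,4,5,6,8}→3  {0,4,6,7,8}→5  {3,4,6,7,8}→10  {3,5,6,7,8}→10  {4,5,6,7,8}→10
  6 left: {0,3,4,6,7,8}→15  {0,4,5,6,7,8}→18  {2,3,5,6,7,8}→10  {3,4,5,6,7,8}→30
  7 left: {0,3,4,5,6,7,8}→63  {1,2,3,5,6,7,8}→10  {2,3,4,5,6,7,8}→40
  placing 0:x first → 50 extensions
  placing 1:y first → 103 extensions
total linear extensions = 153

153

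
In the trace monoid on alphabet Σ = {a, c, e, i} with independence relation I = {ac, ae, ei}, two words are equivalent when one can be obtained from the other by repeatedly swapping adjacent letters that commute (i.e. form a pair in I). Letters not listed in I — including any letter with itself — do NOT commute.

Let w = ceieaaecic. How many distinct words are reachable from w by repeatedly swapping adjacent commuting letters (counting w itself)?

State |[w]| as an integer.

0(c) covers ∅
1(e) covers 0:c
2(i) covers 0:c
3(e) covers 1:e
4(a) covers 2:i
5(a) covers 4:a
6(e) covers 3:e
7(c) covers 2:i, 6:e
8(i) covers 5:a, 7:c
9(c) covers 8:i
floor of heap: 0:c
completions by unplaced set U, small U first (add the entries for U minus each lowest piece of U):
  |U|=1: {9}:1
  |U|=2: {8,9}:1
  |U|=3: {5,8,9}:1  {7,8,9}:1
  |U|=4: {4,5,8,9}:1  {5,7,8,9}:2  {6,7,8,9}:1
  |U|=5: {3,6,7,8,9}:1  {4,5,7,8,9}:3  {5,6,7,8,9}:3
  |U|=6: {1,3,6,7,8,9}:1  {2,4,5,7,8,9}:3  {3,5,6,7,8,9}:4  {4,5,6,7,8,9}:6
  |U|=7: {1,3,5,6,7,8,9}:5  {2,4,5,6,7,8,9}:9  {3,4,5,6,7,8,9}:10
  |U|=8: {1,3,4,5,6,7,8,9}:15  {2,3,4,5,6,7,8,9}:19
  start at 0(c): 34

34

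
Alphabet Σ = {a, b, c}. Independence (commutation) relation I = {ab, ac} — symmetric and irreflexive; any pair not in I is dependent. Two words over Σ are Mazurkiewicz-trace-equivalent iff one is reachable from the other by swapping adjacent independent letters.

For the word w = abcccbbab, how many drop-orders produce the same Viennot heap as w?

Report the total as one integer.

piece 0:a — minimal
piece 1:b — minimal
piece 2:c rests on {1:b}
piece 3:c rests on {2:c}
piece 4:c rests on {3:c}
piece 5:b rests on {4:c}
piece 6:b rests on {5:b}
piece 7:a rests on {0:a}
piece 8:b rests on {6:b}
minimal pieces: {0:a, 1:b}
ways to finish when only these pieces remain (= sum over removing one remaining piece with nothing left below it):
  1 left: {7}→1  {8}→1
  2 left: {0,7}→1  {6,8}→1  {7,8}→2
  3 left: {0,7,8}→3  {5,6,8}→1  {6,7,8}→3
  4 left: {0,6,7,8}→6  {4,5,6,8}→1  {5,6,7,8}→4
  5 left: {0,5,6,7,8}→10  {3,4,5,6,8}→1  {4,5,6,7,8}→5
  6 left: {0,4,5,6,7,8}→15  {2,3,4,5,6,8}→1  {3,4,5,6,7,8}→6
  7 left: {0,3,4,5,6,7,8}→21  {1,2,3,4,5,6,8}→1  {2,3,4,5,6,7,8}→7
  placing 0:a first → 8 extensions
  placing 1:b first → 28 extensions
total linear extensions = 36

36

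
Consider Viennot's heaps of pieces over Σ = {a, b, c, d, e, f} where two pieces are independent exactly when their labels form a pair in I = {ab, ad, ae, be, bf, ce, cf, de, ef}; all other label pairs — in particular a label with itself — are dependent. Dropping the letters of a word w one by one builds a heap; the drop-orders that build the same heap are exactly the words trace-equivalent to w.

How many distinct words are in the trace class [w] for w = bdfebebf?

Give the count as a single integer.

168

#0=b has no predecessor
#1=d depends on [0:b]
#2=f depends on [1:d]
#3=e has no predecessor
#4=b depends on [1:d]
#5=e depends on [3:e]
#6=b depends on [4:b]
#7=f depends on [2:f]
sources: [0:b, 3:e]
N(rest) = Σ N(rest − s) over sources s of rest; N(one piece) = 1:
  size 1 → [5]=1  [6]=1  [7]=1
  size 2 → [2,7]=1  [3,5]=1  [4,6]=1  [5,6]=2  [5,7]=2  [6,7]=2
  size 3 → [2,5,7]=3  [2,6,7]=3  [3,5,6]=3  [3,5,7]=3  [4,5,6]=3  [4,6,7]=3  [5,6,7]=6
  size 4 → [2,3,5,7]=6  [2,4,6,7]=6  [2,5,6,7]=12  [3,4,5,6]=6  [3,5,6,7]=12  [4,5,6,7]=12
  size 5 → [1,2,4,6,7]=6  [2,3,5,6,7]=30  [2,4,5,6,7]=30  [3,4,5,6,7]=30
  size 6 → [0,1,2,4,6,7]=6  [1,2,4,5,6,7]=36  [2,3,4,5,6,7]=90
  first=0(b) contributes 126
  first=3(e) contributes 42
|[w]| = 168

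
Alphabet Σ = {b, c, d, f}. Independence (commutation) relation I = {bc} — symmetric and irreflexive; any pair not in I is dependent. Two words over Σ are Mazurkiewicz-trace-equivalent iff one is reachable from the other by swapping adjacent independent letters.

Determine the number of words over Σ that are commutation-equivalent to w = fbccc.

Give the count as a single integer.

4

piece 0:f — minimal
piece 1:b rests on {0:f}
piece 2:c rests on {0:f}
piece 3:c rests on {2:c}
piece 4:c rests on {3:c}
minimal pieces: {0:f}
ways to finish when only these pieces remain (= sum over removing one remaining piece with nothing left below it):
  1 left: {1}→1  {4}→1
  2 left: {1,4}→2  {3,4}→1
  3 left: {1,3,4}→3  {2,3,4}→1
  placing 0:f first → 4 extensions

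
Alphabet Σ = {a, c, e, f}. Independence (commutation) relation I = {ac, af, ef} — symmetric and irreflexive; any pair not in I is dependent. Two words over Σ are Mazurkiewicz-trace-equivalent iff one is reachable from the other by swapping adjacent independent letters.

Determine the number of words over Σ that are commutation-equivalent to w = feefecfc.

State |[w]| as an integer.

#0=f has no predecessor
#1=e has no predecessor
#2=e depends on [1:e]
#3=f depends on [0:f]
#4=e depends on [2:e]
#5=c depends on [3:f, 4:e]
#6=f depends on [5:c]
#7=c depends on [6:f]
sources: [0:f, 1:e]
N(rest) = Σ N(rest − s) over sources s of rest; N(one piece) = 1:
  size 1 → [7]=1
  size 2 → [6,7]=1
  size 3 → [5,6,7]=1
  size 4 → [3,5,6,7]=1  [4,5,6,7]=1
  size 5 → [0,3,5,6,7]=1  [2,4,5,6,7]=1  [3,4,5,6,7]=2
  size 6 → [0,3,4,5,6,7]=3  [1,2,4,5,6,7]=1  [2,3,4,5,6,7]=3
  first=0(f) contributes 4
  first=1(e) contributes 6
|[w]| = 10

10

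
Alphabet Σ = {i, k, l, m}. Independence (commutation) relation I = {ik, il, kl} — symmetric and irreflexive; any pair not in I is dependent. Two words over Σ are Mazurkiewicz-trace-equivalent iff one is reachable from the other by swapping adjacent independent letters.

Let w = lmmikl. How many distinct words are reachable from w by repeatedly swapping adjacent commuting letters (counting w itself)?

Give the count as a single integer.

6

piece 0:l — minimal
piece 1:m rests on {0:l}
piece 2:m rests on {1:m}
piece 3:i rests on {2:m}
piece 4:k rests on {2:m}
piece 5:l rests on {2:m}
minimal pieces: {0:l}
ways to finish when only these pieces remain (= sum over removing one remaining piece with nothing left below it):
  1 left: {3}→1  {4}→1  {5}→1
  2 left: {3,4}→2  {3,5}→2  {4,5}→2
  3 left: {3,4,5}→6
  4 left: {2,3,4,5}→6
  placing 0:l first → 6 extensions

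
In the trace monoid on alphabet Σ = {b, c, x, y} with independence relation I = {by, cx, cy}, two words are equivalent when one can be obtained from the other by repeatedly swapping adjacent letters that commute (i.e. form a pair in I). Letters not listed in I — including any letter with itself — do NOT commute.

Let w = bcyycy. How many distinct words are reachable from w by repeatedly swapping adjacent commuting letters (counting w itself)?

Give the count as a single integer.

piece 0:b — minimal
piece 1:c rests on {0:b}
piece 2:y — minimal
piece 3:y rests on {2:y}
piece 4:c rests on {1:c}
piece 5:y rests on {3:y}
minimal pieces: {0:b, 2:y}
ways to finish when only these pieces remain (= sum over removing one remaining piece with nothing left below it):
  1 left: {4}→1  {5}→1
  2 left: {1,4}→1  {3,5}→1  {4,5}→2
  3 left: {0,1,4}→1  {1,4,5}→3  {2,3,5}→1  {3,4,5}→3
  4 left: {0,1,4,5}→4  {1,3,4,5}→6  {2,3,4,5}→4
  placing 0:b first → 10 extensions
  placing 2:y first → 10 extensions
total linear extensions = 20

20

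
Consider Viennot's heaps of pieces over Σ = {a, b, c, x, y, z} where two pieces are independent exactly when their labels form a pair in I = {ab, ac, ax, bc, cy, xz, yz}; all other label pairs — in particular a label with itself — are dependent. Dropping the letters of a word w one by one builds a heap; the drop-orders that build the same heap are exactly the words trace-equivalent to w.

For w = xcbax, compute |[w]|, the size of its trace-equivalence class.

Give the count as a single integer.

drop 0:x onto floor
drop 1:c onto {0:x}
drop 2:b onto {0:x}
drop 3:a onto floor
drop 4:x onto {1:c, 2:b}
ground layer = {0:x, 3:a}
drop-orders for the pieces not yet dropped (sum over which currently-grounded one goes next):
  1 to go: {3} 1  {4} 1
  2 to go: {1,4} 1  {2,4} 1  {3,4} 2
  3 to go: {1,2,4} 2  {1,3,4} 3  {2,3,4} 3
  if 0:x drops first: 8 orders
  if 3:a drops first: 2 orders
heap linearizations: 10

10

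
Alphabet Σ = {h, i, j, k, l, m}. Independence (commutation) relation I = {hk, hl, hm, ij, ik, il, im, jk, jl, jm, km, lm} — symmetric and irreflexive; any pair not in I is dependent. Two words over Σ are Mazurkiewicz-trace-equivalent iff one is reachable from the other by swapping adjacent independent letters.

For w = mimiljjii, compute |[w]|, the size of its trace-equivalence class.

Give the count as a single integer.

3780

piece 0:m — minimal
piece 1:i — minimal
piece 2:m rests on {0:m}
piece 3:i rests on {1:i}
piece 4:l — minimal
piece 5:j — minimal
piece 6:j rests on {5:j}
piece 7:i rests on {3:i}
piece 8:i rests on {7:i}
minimal pieces: {0:m, 1:i, 4:l, 5:j}
ways to finish when only these pieces remain (= sum over removing one remaining piece with nothing left below it):
  1 left: {2}→1  {4}→1  {6}→1  {8}→1
  2 left: {0,2}→1  {2,4}→2  {2,6}→2  {2,8}→2  {4,6}→2  {4,8}→2  {5,6}→1  {6,8}→2  {7,8}→1
  3 left: {0,2,4}→3  {0,2,6}→3  {0,2,8}→3  {2,4,6}→6  {2,4,8}→6  {2,5,6}→3  {2,6,8}→6  {2,7,8}→3  {3,7,8}→1  {4,5,6}→3  {4,6,8}→6  {4,7,8}→3  {5,6,8}→3  {6,7,8}→3
  4 left: {0,2,4,6}→12  {0,2,4,8}→12  {0,2,5,6}→6  {0,2,6,8}→12  {0,2,7,8}→6  {1,3,7,8}→1  {2,3,7,8}→4  {2,4,5,6}→12  {2,4,6,8}→24  {2,4,7,8}→12  {2,5,6,8}→12  {2,6,7,8}→12  {3,4,7,8}→4  {3,6,7,8}→4  {4,5,6,8}→12  {4,6,7,8}→12  {5,6,7,8}→6
  5 left: {0,2,3,7,8}→10  {0,2,4,5,6}→30  {0,2,4,6,8}→60  {0,2,4,7,8}→30  {0,2,5,6,8}→30  {0,2,6,7,8}→30  {1,2,3,7,8}→5  {1,3,4,7,8}→5  {1,3,6,7,8}→5  {2,3,4,7,8}→20  {2,3,6,7,8}→20  {2,4,5,6,8}→60  {2,4,6,7,8}→60  {2,5,6,7,8}→30  {3,4,6,7,8}→20  {3,5,6,7,8}→10  {4,5,6,7,8}→30
  6 left: {0,1,2,3,7,8}→15  {0,2,3,4,7,8}→60  {0,2,3,6,7,8}→60  {0,2,4,5,6,8}→180  {0,2,4,6,7,8}→180  {0,2,5,6,7,8}→90  {1,2,3,4,7,8}→30  {1,2,3,6,7,8}→30  {1,3,4,6,7,8}→30  {1,3,5,6,7,8}→15  {2,3,4,6,7,8}→120  {2,3,5,6,7,8}→60  {2,4,5,6,7,8}→180  {3,4,5,6,7,8}→60
  7 left: {0,1,2,3,4,7,8}→105  {0,1,2,3,6,7,8}→105  {0,2,3,4,6,7,8}→420  {0,2,3,5,6,7,8}→210  {0,2,4,5,6,7,8}→630  {1,2,3,4,6,7,8}→210  {1,2,3,5,6,7,8}→105  {1,3,4,5,6,7,8}→105  {2,3,4,5,6,7,8}→420
  placing 0:m first → 840 extensions
  placing 1:i first → 1680 extensions
  placing 4:l first → 420 extensions
  placing 5:j first → 840 extensions
total linear extensions = 3780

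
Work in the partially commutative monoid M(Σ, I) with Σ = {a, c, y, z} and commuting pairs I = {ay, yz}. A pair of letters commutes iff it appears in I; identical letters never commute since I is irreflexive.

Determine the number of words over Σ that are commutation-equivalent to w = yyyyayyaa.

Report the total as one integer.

84

drop 0:y onto floor
drop 1:y onto {0:y}
drop 2:y onto {1:y}
drop 3:y onto {2:y}
drop 4:a onto floor
drop 5:y onto {3:y}
drop 6:y onto {5:y}
drop 7:a onto {4:a}
drop 8:a onto {7:a}
ground layer = {0:y, 4:a}
drop-orders for the pieces not yet dropped (sum over which currently-grounded one goes next):
  1 to go: {6} 1  {8} 1
  2 to go: {5,6} 1  {6,8} 2  {7,8} 1
  3 to go: {3,5,6} 1  {4,7,8} 1  {5,6,8} 3  {6,7,8} 3
  4 to go: {2,3,5,6} 1  {3,5,6,8} 4  {4,6,7,8} 4  {5,6,7,8} 6
  5 to go: {1,2,3,5,6} 1  {2,3,5,6,8} 5  {3,5,6,7,8} 10  {4,5,6,7,8} 10
  6 to go: {0,1,2,3,5,6} 1  {1,2,3,5,6,8} 6  {2,3,5,6,7,8} 15  {3,4,5,6,7,8} 20
  7 to go: {0,1,2,3,5,6,8} 7  {1,2,3,5,6,7,8} 21  {2,3,4,5,6,7,8} 35
  if 0:y drops first: 56 orders
  if 4:a drops first: 28 orders
heap linearizations: 84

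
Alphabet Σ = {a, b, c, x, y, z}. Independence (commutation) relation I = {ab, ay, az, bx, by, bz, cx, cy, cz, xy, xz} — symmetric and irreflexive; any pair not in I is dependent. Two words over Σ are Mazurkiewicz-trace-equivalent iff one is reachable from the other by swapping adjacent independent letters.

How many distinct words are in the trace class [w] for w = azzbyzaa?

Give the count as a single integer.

280

piece 0:a — minimal
piece 1:z — minimal
piece 2:z rests on {1:z}
piece 3:b — minimal
piece 4:y rests on {2:z}
piece 5:z rests on {4:y}
piece 6:a rests on {0:a}
piece 7:a rests on {6:a}
minimal pieces: {0:a, 1:z, 3:b}
ways to finish when only these pieces remain (= sum over removing one remaining piece with nothing left below it):
  1 left: {3}→1  {5}→1  {7}→1
  2 left: {3,5}→2  {3,7}→2  {4,5}→1  {5,7}→2  {6,7}→1
  3 left: {0,6,7}→1  {2,4,5}→1  {3,4,5}→3  {3,5,7}→6  {3,6,7}→3  {4,5,7}→3  {5,6,7}→3
  4 left: {0,3,6,7}→4  {0,5,6,7}→4  {1,2,4,5}→1  {2,3,4,5}→4  {2,4,5,7}→4  {3,4,5,7}→12  {3,5,6,7}→12  {4,5,6,7}→6
  5 left: {0,3,5,6,7}→20  {0,4,5,6,7}→10  {1,2,3,4,5}→5  {1,2,4,5,7}→5  {2,3,4,5,7}→20  {2,4,5,6,7}→10  {3,4,5,6,7}→30
  6 left: {0,2,4,5,6,7}→20  {0,3,4,5,6,7}→60  {1,2,3,4,5,7}→30  {1,2,4,5,6,7}→15  {2,3,4,5,6,7}→60
  placing 0:a first → 105 extensions
  placing 1:z first → 140 extensions
  placing 3:b first → 35 extensions
total linear extensions = 280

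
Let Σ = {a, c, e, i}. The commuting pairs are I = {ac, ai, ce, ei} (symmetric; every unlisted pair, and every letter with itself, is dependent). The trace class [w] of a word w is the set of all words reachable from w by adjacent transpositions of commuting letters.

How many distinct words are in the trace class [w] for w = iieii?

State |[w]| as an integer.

drop 0:i onto floor
drop 1:i onto {0:i}
drop 2:e onto floor
drop 3:i onto {1:i}
drop 4:i onto {3:i}
ground layer = {0:i, 2:e}
drop-orders for the pieces not yet dropped (sum over which currently-grounded one goes next):
  1 to go: {2} 1  {4} 1
  2 to go: {2,4} 2  {3,4} 1
  3 to go: {1,3,4} 1  {2,3,4} 3
  if 0:i drops first: 4 orders
  if 2:e drops first: 1 orders
heap linearizations: 5

5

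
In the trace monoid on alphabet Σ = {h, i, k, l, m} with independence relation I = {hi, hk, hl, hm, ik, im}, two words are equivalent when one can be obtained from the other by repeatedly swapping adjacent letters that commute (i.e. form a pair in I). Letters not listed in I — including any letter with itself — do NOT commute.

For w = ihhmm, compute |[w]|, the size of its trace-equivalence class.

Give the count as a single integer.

#0=i has no predecessor
#1=h has no predecessor
#2=h depends on [1:h]
#3=m has no predecessor
#4=m depends on [3:m]
sources: [0:i, 1:h, 3:m]
N(rest) = Σ N(rest − s) over sources s of rest; N(one piece) = 1:
  size 1 → [0]=1  [2]=1  [4]=1
  size 2 → [0,2]=2  [0,4]=2  [1,2]=1  [2,4]=2  [3,4]=1
  size 3 → [0,1,2]=3  [0,2,4]=6  [0,3,4]=3  [1,2,4]=3  [2,3,4]=3
  first=0(i) contributes 6
  first=1(h) contributes 12
  first=3(m) contributes 12
|[w]| = 30

30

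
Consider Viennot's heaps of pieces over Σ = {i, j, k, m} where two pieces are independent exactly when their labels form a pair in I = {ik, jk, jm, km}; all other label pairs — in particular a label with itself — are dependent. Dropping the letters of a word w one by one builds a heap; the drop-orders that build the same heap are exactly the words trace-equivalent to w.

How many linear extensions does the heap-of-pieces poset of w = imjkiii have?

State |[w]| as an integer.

14

piece 0:i — minimal
piece 1:m rests on {0:i}
piece 2:j rests on {0:i}
piece 3:k — minimal
piece 4:i rests on {1:m, 2:j}
piece 5:i rests on {4:i}
piece 6:i rests on {5:i}
minimal pieces: {0:i, 3:k}
ways to finish when only these pieces remain (= sum over removing one remaining piece with nothing left below it):
  1 left: {3}→1  {6}→1
  2 left: {3,6}→2  {5,6}→1
  3 left: {3,5,6}→3  {4,5,6}→1
  4 left: {1,4,5,6}→1  {2,4,5,6}→1  {3,4,5,6}→4
  5 left: {1,2,4,5,6}→2  {1,3,4,5,6}→5  {2,3,4,5,6}→5
  placing 0:i first → 12 extensions
  placing 3:k first → 2 extensions
total linear extensions = 14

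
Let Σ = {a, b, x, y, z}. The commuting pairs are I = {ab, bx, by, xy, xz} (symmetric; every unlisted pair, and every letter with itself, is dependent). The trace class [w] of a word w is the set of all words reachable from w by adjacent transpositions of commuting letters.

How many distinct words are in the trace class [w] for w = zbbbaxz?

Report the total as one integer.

14

drop 0:z onto floor
drop 1:b onto {0:z}
drop 2:b onto {1:b}
drop 3:b onto {2:b}
drop 4:a onto {0:z}
drop 5:x onto {4:a}
drop 6:z onto {3:b, 4:a}
ground layer = {0:z}
drop-orders for the pieces not yet dropped (sum over which currently-grounded one goes next):
  1 to go: {5} 1  {6} 1
  2 to go: {3,6} 1  {5,6} 2
  3 to go: {2,3,6} 1  {3,5,6} 3  {4,5,6} 2
  4 to go: {1,2,3,6} 1  {2,3,5,6} 4  {3,4,5,6} 5
  5 to go: {1,2,3,5,6} 5  {2,3,4,5,6} 9
  if 0:z drops first: 14 orders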